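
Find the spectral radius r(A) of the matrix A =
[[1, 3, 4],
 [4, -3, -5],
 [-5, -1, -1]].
r(A) ≈ 2.694

The eigenvalues of A are the roots of its characteristic polynomial. With M = A (coefficients from the trace, the sum of principal 2x2 minors, and det A):
  p(λ) = det(λ I - M) = λ^3 + 3λ^2 + 2λ - 9.
No integer candidate from the rational root theorem (±divisors of 9) is a root, so the roots are irrational. The cubic discriminant is Δ = -2183 < 0, so there is one real root and a complex-conjugate pair. p(1) = -3 and p(2) = 15 have opposite signs, so a root lies in (1, 2); Newton's method refines it to λ ≈ 1.24. Dividing out (λ - (1.24)) leaves approximately λ^2 + 4.24λ + 7.2578. For λ^2 + 4.24λ + 7.2578 the discriminant is -11.0534. It is negative, so the remaining roots are the complex-conjugate pair λ ≈ -2.12 ± 1.6623i. Their product equals the constant term, so |λ|^2 ≈ 7.2578 and |λ| ≈ 2.694.
Thus the eigenvalues (to 4 decimals) are 1.24 (modulus 1.24); -2.12 ± 1.6623i (modulus 2.694). The spectral radius is the largest modulus: r(A) ≈ 2.694. (Cross-check: r(A) ≤ ||A||_2 ≈ 8.133; equality holds whenever A is normal, though it can also hold for some non-normal A.)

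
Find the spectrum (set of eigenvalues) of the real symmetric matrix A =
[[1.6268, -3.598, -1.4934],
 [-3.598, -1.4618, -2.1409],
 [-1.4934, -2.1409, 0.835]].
sigma(A) ≈ {-5, 2, 4}

A is real symmetric, so its spectrum consists of real eigenvalues. Expanding the characteristic polynomial of the displayed matrix gives
  det(λ I - A) = p(λ) = λ^3 + (-1)λ^2 + (-22)λ + (39.9986).
Solving p(λ) = 0 yields eigenvalues ≈ -5, 2, 4. (A is shown rounded to 4 decimals, so these recover the underlying integer eigenvalues to within that precision.)
Verification: the trace of A = 1 equals the sum of eigenvalues 1, and det(A) ≈ -39.9986 matches the eigenvalue product -40.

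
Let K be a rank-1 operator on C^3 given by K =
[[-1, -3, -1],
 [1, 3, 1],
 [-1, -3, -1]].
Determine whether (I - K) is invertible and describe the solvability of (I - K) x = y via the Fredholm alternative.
(I - K) is singular (det(I - K) = 0, i.e. 1 ∈ sigma(K)). (I - K) x = y is solvable iff y ⊥ ker((I - K)^*) = span{(-1, -3, -1)}, i.e. iff -y_1 - 3y_2 - y_3 = 0. When solvable, the solutions are x = y + c·(1, -1, 1), c arbitrary (ker(I - K) = span{(1, -1, 1)}, dimension 1).

K has rank 1, so it is an outer product K = u v^T: every row of K is a multiple of one row vector. Reading off the entries, u = (1, -1, 1) and v = (-1, -3, -1) (row i of K equals u_i·v^T). A rank-one matrix u v^T satisfies K u = u (v·u) and kills the (2)-dimensional subspace v^⊥, so its characteristic polynomial is lambda^2 (lambda - v·u) with v·u = tr K = 1. Hence the eigenvalues of I - K are 1 (multiplicity 2) and 1 - (1) = 0, so det(I - K) = 0. (Direct check: I - K =
[[2, 3, 1],
 [-1, -2, -1],
 [1, 3, 2]]
has determinant 0.) So 1 is an eigenvalue of K and (I - K) is not invertible. The finite-dimensional Fredholm alternative says: either (I - K) is invertible, or ker(I - K) ≠ {0} and then range(I - K) = ker((I - K)^*)^⊥, with dim ker(I - K) = dim ker((I - K)^*). We are in the second case, so we need both kernels. Kernel of I - K: (I - K) u = u - u (v·u) = u - u = 0, so ker(I - K) = span{u} = span{(1, -1, 1)} (it is exactly 1-dimensional because rank(I - K) = 2). Kernel of the adjoint: K is real, so (I - K)^* = I - K^T = I - v u^T, and (I - v u^T) v = v - v (u·v) = 0; hence ker((I - K)^*) = span{v} = span{(-1, -3, -1)}. Therefore (I - K) x = y is solvable iff <y, v> = 0, i.e. iff -y_1 - 3y_2 - y_3 = 0. When this holds, K y = u (v·y) = 0, so (I - K) y = y and x = y is a particular solution; the full solution set is the line x = y + c·u = y + c·(1, -1, 1), c ∈ C.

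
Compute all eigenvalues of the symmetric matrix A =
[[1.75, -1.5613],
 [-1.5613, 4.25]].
sigma(A) ≈ {1, 5}

A is real symmetric, so its spectrum consists of real eigenvalues. Expanding the characteristic polynomial of the displayed matrix gives
  det(λ I - A) = p(λ) = λ^2 + (-6)λ + (5).
Solving p(λ) = 0 yields eigenvalues ≈ 1, 5. (A is shown rounded to 4 decimals, so these recover the underlying integer eigenvalues to within that precision.)
Verification: the trace of A = 6 equals the sum of eigenvalues 6, and det(A) ≈ 4.9998 matches the eigenvalue product 5.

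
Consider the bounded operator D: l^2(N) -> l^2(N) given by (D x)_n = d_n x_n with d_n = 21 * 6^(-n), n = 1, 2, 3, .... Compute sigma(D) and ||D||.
sigma(D) = {21 * 6^(-n) : n ≥ 1} ∪ {0}; ||D|| = 7/2

A bounded diagonal operator on l^2 with diagonal entries d_n has spectrum equal to the closure of {d_n : n ≥ 1}: every d_n is an eigenvalue (with eigenvector e_n), so {d_n} ⊂ sigma(D); the spectrum is closed, so its closure is too; and for lambda not in the closure, (D - lambda I) has bounded inverse (the diagonal entries 1/(d_n - lambda) are bounded). For our sequence d_n = 21 * 6^(-n), n = 1, 2, 3, ...:
  - {d_n} = {21 * 6^(-n) : n ≥ 1}; the only limit point is 0
  - closure = {21 * 6^(-n) : n ≥ 1} ∪ {0}
For the norm: a diagonal operator has ||D|| = sup_n |d_n|. Here d_n = 21 * 6^(-n) is positive and decreasing, so sup_n |d_n| = d_1 = 21/6 = 7/2. So ||D|| = 7/2.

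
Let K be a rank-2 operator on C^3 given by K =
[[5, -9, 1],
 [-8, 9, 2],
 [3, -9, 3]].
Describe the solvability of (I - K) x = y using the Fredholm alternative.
(I - K) is invertible (det(I - K) = 14 ≠ 0), so for every y in C^3 the equation (I - K) x = y has a unique solution.

K has rank 2 and factors as K = U V^T = u1 v1^T + u2 v2^T with u1 = (-1, -2, -3), v1 = (1, 0, -1), u2 = (3, -3, 3), v2 = (2, -3, 0) (multiplying out reproduces the displayed K). The nonzero eigenvalues of U V^T coincide with those of the 2 x 2 matrix G = V^T U = [[v1·u1, v1·u2], [v2·u1, v2·u2]] = [[2, 0], [4, 15]], and by the Sylvester determinant identity det(I_3 - U V^T) = det(I_2 - V^T U) = det([[-1, 0], [-4, -14]]) = (-1)(-14) - (0)(-4) = 14. (Direct check: I - K =
[[-4, 9, -1],
 [8, -8, -2],
 [-3, 9, -2]]
has determinant 14.) The finite-dimensional Fredholm alternative says: either (I - K) is invertible, or ker(I - K) ≠ {0} and then range(I - K) = ker((I - K)^*)^⊥, with dim ker(I - K) = dim ker((I - K)^*). Since det(I - K) ≠ 0, 1 is not an eigenvalue of K and ker(I - K) = {0}, so we are in the first case: for every y there is a unique x = (I - K)^(-1) y. (Explicitly, by the Woodbury identity, (I - U V^T)^(-1) = I + U (I_2 - G)^(-1) V^T.)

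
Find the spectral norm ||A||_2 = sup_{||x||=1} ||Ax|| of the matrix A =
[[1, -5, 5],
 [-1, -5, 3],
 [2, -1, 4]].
||A||_2 ≈ 9.7625 (= sqrt(largest eigenvalue of A^T A))

||A||_2 = sigma_max(A) = sqrt(lambda_max(A^T A)). Form the symmetric matrix M = A^T A =
[[6, -2, 10],
 [-2, 51, -44],
 [10, -44, 50]].
Its characteristic polynomial (trace, sum of principal 2x2 minors, determinant of M give the coefficients) is
  p(λ) = det(λ I - M) = λ^3 - 107λ^2 + 1116λ - 144.
No integer candidate from the rational root theorem (±divisors of 144) is a root, so the roots are irrational. The cubic discriminant is Δ = 8302841424 > 0, so there are three distinct real roots. p(0) = -144 and p(1) = 866 have opposite signs, so a root lies in (0, 1); Newton's method refines it to λ ≈ 0.1307. p(11) = 516 and p(12) = -432 have opposite signs, so a root lies in (11, 12); Newton's method refines it to λ ≈ 11.5631. p(95) = -2424 and p(96) = 5616 have opposite signs, so a root lies in (95, 96); Newton's method refines it to λ ≈ 95.3062. Check (Vieta): the three roots sum to 107, matching tr M = 107.
So the eigenvalues of A^T A are ≈ 0.1307, 11.5631, 95.3062 (all ≥ 0, as they must be for A^T A). The largest is λ_max ≈ 95.3062, hence ||A||_2 = sqrt(λ_max) ≈ 9.7625.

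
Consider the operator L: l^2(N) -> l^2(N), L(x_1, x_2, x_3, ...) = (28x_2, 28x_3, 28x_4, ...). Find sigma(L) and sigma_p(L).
sigma(L) = closed disk {z in C : |z| ≤ 28}; sigma_p(L) = open disk {z in C : |z| < 28}

Note L = 28·V where V is the unit left shift (V x)_k = x_{k+1}; so sigma(L) = 28·sigma(V) and ||L|| = 28||V||. ||L x||^2 = 784sum_{k≥2} |x_k|^2 ≤ 784||x||^2, with equality on {x : x_1 = 0}, so ||L|| = 28. For any lambda with |lambda| < 28, set r = lambda/28 (|r| < 1); the vector x = (1, r, r^2, ...) is in l^2 and satisfies L x = 28(r, r^2, ...) = lambda x, so lambda is an eigenvalue. On the boundary |lambda| = 28 the geometric series diverges, so no l^2 eigenvector exists, but these lambda lie in the approximate point spectrum. Hence sigma(L) is the closed disk of radius 28 and sigma_p(L) is the open disk.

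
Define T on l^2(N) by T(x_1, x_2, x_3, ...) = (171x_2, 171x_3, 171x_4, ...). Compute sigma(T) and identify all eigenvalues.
sigma(T) = closed disk {z in C : |z| ≤ 171}; sigma_p(T) = open disk {z in C : |z| < 171}

Note T = 171·V where V is the unit left shift (V x)_k = x_{k+1}; so sigma(T) = 171·sigma(V) and ||T|| = 171||V||. ||T x||^2 = 29241sum_{k≥2} |x_k|^2 ≤ 29241||x||^2, with equality on {x : x_1 = 0}, so ||T|| = 171. For any lambda with |lambda| < 171, set r = lambda/171 (|r| < 1); the vector x = (1, r, r^2, ...) is in l^2 and satisfies T x = 171(r, r^2, ...) = lambda x, so lambda is an eigenvalue. On the boundary |lambda| = 171 the geometric series diverges, so no l^2 eigenvector exists, but these lambda lie in the approximate point spectrum. Hence sigma(T) is the closed disk of radius 171 and sigma_p(T) is the open disk.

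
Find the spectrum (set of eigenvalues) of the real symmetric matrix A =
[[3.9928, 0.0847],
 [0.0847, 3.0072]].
sigma(A) ≈ {3, 4}

A is real symmetric, so its spectrum consists of real eigenvalues. Expanding the characteristic polynomial of the displayed matrix gives
  det(λ I - A) = p(λ) = λ^2 + (-7)λ + (12).
Solving p(λ) = 0 yields eigenvalues ≈ 3, 4. (A is shown rounded to 4 decimals, so these recover the underlying integer eigenvalues to within that precision.)
Verification: the trace of A = 7 equals the sum of eigenvalues 7, and det(A) ≈ 12.0000 matches the eigenvalue product 12.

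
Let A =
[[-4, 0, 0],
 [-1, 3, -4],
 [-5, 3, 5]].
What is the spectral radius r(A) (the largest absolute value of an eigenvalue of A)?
r(A) = sqrt(27) ≈ 5.1962

The eigenvalues of A are the roots of its characteristic polynomial. With M = A (coefficients from the trace, the sum of principal 2x2 minors, and det A):
  p(λ) = det(λ I - M) = λ^3 - 4λ^2 - 5λ + 108.
By the rational root theorem any rational root is an integer divisor of 108. Testing λ = -4: p(-4) = -64 - 64 + 20 + 108 = 0, so λ = -4 is a root. Dividing out (λ + 4) leaves p(λ) = (λ + 4)(λ^2 - 8λ + 27). For λ^2 - 8λ + 27 the discriminant is -44. It is negative, so the roots are the complex-conjugate pair λ = 4 ± (sqrt(44)/2) i ≈ 4 ± 3.3166i. For a conjugate pair the product of the roots equals the constant term, so |λ|^2 = 27 and |λ| = sqrt(27) ≈ 5.1962.
Thus the eigenvalues (to 4 decimals) are 4 ± 3.3166i (modulus 5.1962); -4 (modulus 4). The spectral radius is the largest modulus: r(A) = sqrt(27) ≈ 5.1962. (Cross-check: r(A) ≤ ||A||_2 ≈ 8.2025; equality holds whenever A is normal, though it can also hold for some non-normal A.)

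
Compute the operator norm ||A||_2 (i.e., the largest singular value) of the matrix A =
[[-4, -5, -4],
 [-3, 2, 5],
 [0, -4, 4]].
||A||_2 ≈ 8.2517 (= sqrt(largest eigenvalue of A^T A))

||A||_2 = sigma_max(A) = sqrt(lambda_max(A^T A)). Form the symmetric matrix M = A^T A =
[[25, 14, 1],
 [14, 45, 14],
 [1, 14, 57]].
Its characteristic polynomial (trace, sum of principal 2x2 minors, determinant of M give the coefficients) is
  p(λ) = det(λ I - M) = λ^3 - 127λ^2 + 4722λ - 48400.
No integer candidate from the rational root theorem (±divisors of 48400) is a root, so the roots are irrational. The cubic discriminant is Δ = 1119137444 > 0, so there are three distinct real roots. p(16) = -1264 and p(17) = 84 have opposite signs, so a root lies in (16, 17); Newton's method refines it to λ ≈ 16.9342. p(41) = 636 and p(42) = -16 have opposite signs, so a root lies in (41, 42); Newton's method refines it to λ ≈ 41.9755. p(68) = -120 and p(69) = 1280 have opposite signs, so a root lies in (68, 69); Newton's method refines it to λ ≈ 68.0903. Check (Vieta): the three roots sum to 127, matching tr M = 127.
So the eigenvalues of A^T A are ≈ 16.9342, 41.9755, 68.0903 (all ≥ 0, as they must be for A^T A). The largest is λ_max ≈ 68.0903, hence ||A||_2 = sqrt(λ_max) ≈ 8.2517.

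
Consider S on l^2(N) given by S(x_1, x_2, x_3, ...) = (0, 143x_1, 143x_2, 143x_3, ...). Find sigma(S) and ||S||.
sigma(S) = closed disk {z in C : |z| ≤ 143}; ||S|| = 143

Note S = 143·U where U is the unit right shift (U x)_k = x_{k-1} (with x_0 := 0); so ||S|| = 143||U|| and sigma(S) = 143·sigma(U). ||S x||^2 = sum_{k≥1} |143x_k|^2 = 20449||x||^2, so ||S|| = 143 and sigma(S) ⊂ {|z| ≤ 143}. For any |lambda| < 143, the equation (S - lambda I) x = 0 forces x_1 = 0, then 143x_k = lambda x_{k+1} ⇒ x = 0, so S has no eigenvalues. But (S - lambda I) is not surjective for |lambda| < 143: solving (S - lambda I) x = e_1 would require x_n proportional to (lambda/143)^(-n), which is not in l^2. So every |lambda| < 143 lies in the residual spectrum. The boundary |lambda| = 143 is in the approximate point spectrum (the spectrum is closed). Hence sigma(S) is the closed disk of radius 143.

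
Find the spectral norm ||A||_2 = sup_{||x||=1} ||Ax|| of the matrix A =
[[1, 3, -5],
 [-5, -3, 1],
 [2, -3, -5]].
||A||_2 ≈ 8.0742 (= sqrt(largest eigenvalue of A^T A))

||A||_2 = sigma_max(A) = sqrt(lambda_max(A^T A)). Form the symmetric matrix M = A^T A =
[[30, 12, -20],
 [12, 27, -3],
 [-20, -3, 51]].
Its characteristic polynomial (trace, sum of principal 2x2 minors, determinant of M give the coefficients) is
  p(λ) = det(λ I - M) = λ^3 - 108λ^2 + 3164λ - 24336.
No integer candidate from the rational root theorem (±divisors of 24336) is a root, so the roots are irrational. The cubic discriminant is Δ = 1139540224 > 0, so there are three distinct real roots. p(12) = -192 and p(13) = 741 have opposite signs, so a root lies in (12, 13); Newton's method refines it to λ ≈ 12.1939. p(30) = 384 and p(31) = -249 have opposite signs, so a root lies in (30, 31); Newton's method refines it to λ ≈ 30.6128. p(65) = -351 and p(66) = 1536 have opposite signs, so a root lies in (65, 66); Newton's method refines it to λ ≈ 65.1933. Check (Vieta): the three roots sum to 108, matching tr M = 108.
So the eigenvalues of A^T A are ≈ 12.1939, 30.6128, 65.1933 (all ≥ 0, as they must be for A^T A). The largest is λ_max ≈ 65.1933, hence ||A||_2 = sqrt(λ_max) ≈ 8.0742.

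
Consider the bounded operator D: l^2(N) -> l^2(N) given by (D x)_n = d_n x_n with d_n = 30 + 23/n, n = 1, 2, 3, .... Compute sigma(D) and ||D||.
sigma(D) = {30 + 23/n : n ≥ 1} ∪ {30}; ||D|| = 53

A bounded diagonal operator on l^2 with diagonal entries d_n has spectrum equal to the closure of {d_n : n ≥ 1}: every d_n is an eigenvalue (with eigenvector e_n), so {d_n} ⊂ sigma(D); the spectrum is closed, so its closure is too; and for lambda not in the closure, (D - lambda I) has bounded inverse (the diagonal entries 1/(d_n - lambda) are bounded). For our sequence d_n = 30 + 23/n, n = 1, 2, 3, ...:
  - {d_n} = {30 + 23/n : n ≥ 1}; the only limit point is 30
  - closure = {30 + 23/n : n ≥ 1} ∪ {30}
For the norm: a diagonal operator has ||D|| = sup_n |d_n|. Here d_n = 30 + 23/n is positive and decreasing, so sup_n |d_n| = d_1 = 30 + 23 = 53. So ||D|| = 53.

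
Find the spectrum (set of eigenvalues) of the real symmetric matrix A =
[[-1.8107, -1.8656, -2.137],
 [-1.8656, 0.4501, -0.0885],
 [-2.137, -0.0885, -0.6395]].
sigma(A) ≈ {-4, 0, 2}

A is real symmetric, so its spectrum consists of real eigenvalues. Expanding the characteristic polynomial of the displayed matrix gives
  det(λ I - A) = p(λ) = λ^3 + (2)λ^2 + (-8)λ + (0).
Solving p(λ) = 0 yields eigenvalues ≈ -4, 0, 2. (A is shown rounded to 4 decimals, so these recover the underlying integer eigenvalues to within that precision.)
Verification: the trace of A = -2 equals the sum of eigenvalues -2, and det(A) ≈ -0.0000 matches the eigenvalue product 0.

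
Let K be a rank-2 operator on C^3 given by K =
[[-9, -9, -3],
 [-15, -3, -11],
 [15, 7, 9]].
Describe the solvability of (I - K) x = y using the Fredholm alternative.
(I - K) is invertible (det(I - K) = -90 ≠ 0), so for every y in C^3 the equation (I - K) x = y has a unique solution.

K has rank 2 and factors as K = U V^T = u1 v1^T + u2 v2^T with u1 = (3, 2, -3), v1 = (-3, -3, -1), u2 = (0, 3, -2), v2 = (-3, 1, -3) (multiplying out reproduces the displayed K). The nonzero eigenvalues of U V^T coincide with those of the 2 x 2 matrix G = V^T U = [[v1·u1, v1·u2], [v2·u1, v2·u2]] = [[-12, -7], [2, 9]], and by the Sylvester determinant identity det(I_3 - U V^T) = det(I_2 - V^T U) = det([[13, 7], [-2, -8]]) = (13)(-8) - (7)(-2) = -90. (Direct check: I - K =
[[10, 9, 3],
 [15, 4, 11],
 [-15, -7, -8]]
has determinant -90.) The finite-dimensional Fredholm alternative says: either (I - K) is invertible, or ker(I - K) ≠ {0} and then range(I - K) = ker((I - K)^*)^⊥, with dim ker(I - K) = dim ker((I - K)^*). Since det(I - K) ≠ 0, 1 is not an eigenvalue of K and ker(I - K) = {0}, so we are in the first case: for every y there is a unique x = (I - K)^(-1) y. (Explicitly, by the Woodbury identity, (I - U V^T)^(-1) = I + U (I_2 - G)^(-1) V^T.)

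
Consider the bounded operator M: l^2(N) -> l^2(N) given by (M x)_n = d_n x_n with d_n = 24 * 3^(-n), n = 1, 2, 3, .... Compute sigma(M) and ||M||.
sigma(M) = {24 * 3^(-n) : n ≥ 1} ∪ {0}; ||M|| = 8

A bounded diagonal operator on l^2 with diagonal entries d_n has spectrum equal to the closure of {d_n : n ≥ 1}: every d_n is an eigenvalue (with eigenvector e_n), so {d_n} ⊂ sigma(M); the spectrum is closed, so its closure is too; and for lambda not in the closure, (M - lambda I) has bounded inverse (the diagonal entries 1/(d_n - lambda) are bounded). For our sequence d_n = 24 * 3^(-n), n = 1, 2, 3, ...:
  - {d_n} = {24 * 3^(-n) : n ≥ 1}; the only limit point is 0
  - closure = {24 * 3^(-n) : n ≥ 1} ∪ {0}
For the norm: a diagonal operator has ||M|| = sup_n |d_n|. Here d_n = 24 * 3^(-n) is positive and decreasing, so sup_n |d_n| = d_1 = 24/3 = 8. So ||M|| = 8.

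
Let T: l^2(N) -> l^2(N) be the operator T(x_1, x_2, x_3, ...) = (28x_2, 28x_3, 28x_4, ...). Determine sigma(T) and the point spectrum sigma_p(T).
sigma(T) = closed disk {z in C : |z| ≤ 28}; sigma_p(T) = open disk {z in C : |z| < 28}

Note T = 28·V where V is the unit left shift (V x)_k = x_{k+1}; so sigma(T) = 28·sigma(V) and ||T|| = 28||V||. ||T x||^2 = 784sum_{k≥2} |x_k|^2 ≤ 784||x||^2, with equality on {x : x_1 = 0}, so ||T|| = 28. For any lambda with |lambda| < 28, set r = lambda/28 (|r| < 1); the vector x = (1, r, r^2, ...) is in l^2 and satisfies T x = 28(r, r^2, ...) = lambda x, so lambda is an eigenvalue. On the boundary |lambda| = 28 the geometric series diverges, so no l^2 eigenvector exists, but these lambda lie in the approximate point spectrum. Hence sigma(T) is the closed disk of radius 28 and sigma_p(T) is the open disk.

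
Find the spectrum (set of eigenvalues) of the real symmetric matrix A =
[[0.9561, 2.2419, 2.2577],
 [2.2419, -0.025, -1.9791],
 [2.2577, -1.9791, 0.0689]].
sigma(A) ≈ {-4, 2, 3}

A is real symmetric, so its spectrum consists of real eigenvalues. Expanding the characteristic polynomial of the displayed matrix gives
  det(λ I - A) = p(λ) = λ^3 + (-1)λ^2 + (-14)λ + (24).
Solving p(λ) = 0 yields eigenvalues ≈ -4, 2, 3. (A is shown rounded to 4 decimals, so these recover the underlying integer eigenvalues to within that precision.)
Verification: the trace of A = 1 equals the sum of eigenvalues 1, and det(A) ≈ -24.0000 matches the eigenvalue product -24.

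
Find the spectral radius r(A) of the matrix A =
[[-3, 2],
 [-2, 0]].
r(A) = 2

The eigenvalues of A are the roots of its characteristic polynomial. With M = A (coefficients from the trace and determinant):
  p(λ) = det(λ I - M) = λ^2 + 3λ + 4.
For λ^2 + 3λ + 4 the discriminant is -7. It is negative, so the roots are the complex-conjugate pair λ = -3/2 ± (sqrt(7)/2) i ≈ -1.5 ± 1.3229i. For a conjugate pair the product of the roots equals the constant term, so |λ|^2 = 4 and |λ| = sqrt(4) = 2.
Thus the eigenvalues (to 4 decimals) are -1.5 ± 1.3229i (modulus 2). The spectral radius is the largest modulus: r(A) = 2. (Cross-check: r(A) ≤ ||A||_2 ≈ 4; equality holds whenever A is normal, though it can also hold for some non-normal A.)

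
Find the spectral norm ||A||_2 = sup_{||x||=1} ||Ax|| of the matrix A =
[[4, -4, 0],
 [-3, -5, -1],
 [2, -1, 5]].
||A||_2 = sqrt((58 + sqrt(868))/2) ≈ 6.6129 (= sqrt(largest eigenvalue of A^T A))

||A||_2 = sigma_max(A) = sqrt(lambda_max(A^T A)). Form the symmetric matrix M = A^T A =
[[29, -3, 13],
 [-3, 42, 0],
 [13, 0, 26]].
Its characteristic polynomial (trace, sum of principal 2x2 minors, determinant of M give the coefficients) is
  p(λ) = det(λ I - M) = λ^3 - 97λ^2 + 2886λ - 24336.
By the rational root theorem any rational root is an integer divisor of 24336. Testing λ = 39: p(39) = 59319 - 147537 + 112554 - 24336 = 0, so λ = 39 is a root. Dividing out (λ - 39) leaves p(λ) = (λ - 39)(λ^2 - 58λ + 624). For λ^2 - 58λ + 624 the discriminant is 868. It is nonnegative but not a perfect square, so the roots are real and irrational: λ = (58 ± sqrt(868))/2 ≈ 43.7309, 14.2691.
So the eigenvalues of A^T A are ≈ 14.2691, 39, 43.7309 (all ≥ 0, as they must be for A^T A). The largest is λ_max = (58 + sqrt(868))/2 ≈ 43.7309, hence ||A||_2 = sqrt(λ_max) = sqrt((58 + sqrt(868))/2) ≈ 6.6129.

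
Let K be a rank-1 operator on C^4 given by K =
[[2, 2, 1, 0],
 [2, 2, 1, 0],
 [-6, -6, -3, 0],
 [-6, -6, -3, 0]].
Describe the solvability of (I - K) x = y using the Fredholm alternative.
(I - K) is singular (det(I - K) = 0, i.e. 1 ∈ sigma(K)). (I - K) x = y is solvable iff y ⊥ ker((I - K)^*) = span{(2, 2, 1, 0)}, i.e. iff 2y_1 + 2y_2 + y_3 = 0. When solvable, the solutions are x = y + c·(1, 1, -3, -3), c arbitrary (ker(I - K) = span{(1, 1, -3, -3)}, dimension 1).

K has rank 1, so it is an outer product K = u v^T: every row of K is a multiple of one row vector. Reading off the entries, u = (1, 1, -3, -3) and v = (2, 2, 1, 0) (row i of K equals u_i·v^T). A rank-one matrix u v^T satisfies K u = u (v·u) and kills the (3)-dimensional subspace v^⊥, so its characteristic polynomial is lambda^3 (lambda - v·u) with v·u = tr K = 1. Hence the eigenvalues of I - K are 1 (multiplicity 3) and 1 - (1) = 0, so det(I - K) = 0. (Direct check: I - K =
[[-1, -2, -1, 0],
 [-2, -1, -1, 0],
 [6, 6, 4, 0],
 [6, 6, 3, 1]]
has determinant 0.) So 1 is an eigenvalue of K and (I - K) is not invertible. The finite-dimensional Fredholm alternative says: either (I - K) is invertible, or ker(I - K) ≠ {0} and then range(I - K) = ker((I - K)^*)^⊥, with dim ker(I - K) = dim ker((I - K)^*). We are in the second case, so we need both kernels. Kernel of I - K: (I - K) u = u - u (v·u) = u - u = 0, so ker(I - K) = span{u} = span{(1, 1, -3, -3)} (it is exactly 1-dimensional because rank(I - K) = 3). Kernel of the adjoint: K is real, so (I - K)^* = I - K^T = I - v u^T, and (I - v u^T) v = v - v (u·v) = 0; hence ker((I - K)^*) = span{v} = span{(2, 2, 1, 0)}. Therefore (I - K) x = y is solvable iff <y, v> = 0, i.e. iff 2y_1 + 2y_2 + y_3 = 0. When this holds, K y = u (v·y) = 0, so (I - K) y = y and x = y is a particular solution; the full solution set is the line x = y + c·u = y + c·(1, 1, -3, -3), c ∈ C.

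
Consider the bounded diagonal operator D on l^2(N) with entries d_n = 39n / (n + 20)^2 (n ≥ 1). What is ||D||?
||D|| = 39/80 (attained at n = 20)

For D diagonal, ||D|| = sup_n |d_n|. Treat f(x) = 39x / (x + 20)^2 for real x > 0. By the quotient rule, f'(x) = 39(20 - x)/(x + 20)^3, which is positive for x < 20 and negative for x > 20. So f has a unique maximum at x = 20, and since 20 is a positive integer, the supremum over n ≥ 1 is attained at n = 20: d_20 = 39·20/(20 + 20)^2 = 39·20/1600 = 39/80. Hence ||D|| = 39/80.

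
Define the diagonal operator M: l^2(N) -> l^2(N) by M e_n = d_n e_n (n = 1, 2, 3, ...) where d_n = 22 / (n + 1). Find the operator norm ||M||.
||M|| = 11 (attained at n = 1)

For M diagonal, ||M|| = sup_n |d_n| = sup_n 22/(n + 1). This is positive and strictly decreasing in n, so the supremum is attained at n = 1: d_1 = 22/(1 + 1) = 11. Hence ||M|| = 11.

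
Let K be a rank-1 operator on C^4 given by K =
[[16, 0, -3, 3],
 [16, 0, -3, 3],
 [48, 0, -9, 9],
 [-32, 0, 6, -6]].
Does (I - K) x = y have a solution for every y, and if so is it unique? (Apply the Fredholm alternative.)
(I - K) is singular (det(I - K) = 0, i.e. 1 ∈ sigma(K)). (I - K) x = y is solvable iff y ⊥ ker((I - K)^*) = span{(16, 0, -3, 3)}, i.e. iff 16y_1 - 3y_3 + 3y_4 = 0. When solvable, the solutions are x = y + c·(1, 1, 3, -2), c arbitrary (ker(I - K) = span{(1, 1, 3, -2)}, dimension 1).

K has rank 1, so it is an outer product K = u v^T: every row of K is a multiple of one row vector. Reading off the entries, u = (1, 1, 3, -2) and v = (16, 0, -3, 3) (row i of K equals u_i·v^T). A rank-one matrix u v^T satisfies K u = u (v·u) and kills the (3)-dimensional subspace v^⊥, so its characteristic polynomial is lambda^3 (lambda - v·u) with v·u = tr K = 1. Hence the eigenvalues of I - K are 1 (multiplicity 3) and 1 - (1) = 0, so det(I - K) = 0. (Direct check: I - K =
[[-15, 0, 3, -3],
 [-16, 1, 3, -3],
 [-48, 0, 10, -9],
 [32, 0, -6, 7]]
has determinant 0.) So 1 is an eigenvalue of K and (I - K) is not invertible. The finite-dimensional Fredholm alternative says: either (I - K) is invertible, or ker(I - K) ≠ {0} and then range(I - K) = ker((I - K)^*)^⊥, with dim ker(I - K) = dim ker((I - K)^*). We are in the second case, so we need both kernels. Kernel of I - K: (I - K) u = u - u (v·u) = u - u = 0, so ker(I - K) = span{u} = span{(1, 1, 3, -2)} (it is exactly 1-dimensional because rank(I - K) = 3). Kernel of the adjoint: K is real, so (I - K)^* = I - K^T = I - v u^T, and (I - v u^T) v = v - v (u·v) = 0; hence ker((I - K)^*) = span{v} = span{(16, 0, -3, 3)}. Therefore (I - K) x = y is solvable iff <y, v> = 0, i.e. iff 16y_1 - 3y_3 + 3y_4 = 0. When this holds, K y = u (v·y) = 0, so (I - K) y = y and x = y is a particular solution; the full solution set is the line x = y + c·u = y + c·(1, 1, 3, -2), c ∈ C.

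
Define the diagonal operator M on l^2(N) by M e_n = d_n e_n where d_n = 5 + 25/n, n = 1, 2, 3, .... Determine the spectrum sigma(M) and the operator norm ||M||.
sigma(M) = {5 + 25/n : n ≥ 1} ∪ {5}; ||M|| = 30

A bounded diagonal operator on l^2 with diagonal entries d_n has spectrum equal to the closure of {d_n : n ≥ 1}: every d_n is an eigenvalue (with eigenvector e_n), so {d_n} ⊂ sigma(M); the spectrum is closed, so its closure is too; and for lambda not in the closure, (M - lambda I) has bounded inverse (the diagonal entries 1/(d_n - lambda) are bounded). For our sequence d_n = 5 + 25/n, n = 1, 2, 3, ...:
  - {d_n} = {5 + 25/n : n ≥ 1}; the only limit point is 5
  - closure = {5 + 25/n : n ≥ 1} ∪ {5}
For the norm: a diagonal operator has ||M|| = sup_n |d_n|. Here d_n = 5 + 25/n is positive and decreasing, so sup_n |d_n| = d_1 = 5 + 25 = 30. So ||M|| = 30.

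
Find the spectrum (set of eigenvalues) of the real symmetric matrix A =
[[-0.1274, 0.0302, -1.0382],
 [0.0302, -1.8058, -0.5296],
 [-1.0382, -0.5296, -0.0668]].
sigma(A) ≈ {-2, -1, 1}

A is real symmetric, so its spectrum consists of real eigenvalues. Expanding the characteristic polynomial of the displayed matrix gives
  det(λ I - A) = p(λ) = λ^3 + (2)λ^2 + (-1)λ + (-2).
Solving p(λ) = 0 yields eigenvalues ≈ -2, -1, 1. (A is shown rounded to 4 decimals, so these recover the underlying integer eigenvalues to within that precision.)
Verification: the trace of A = -2 equals the sum of eigenvalues -2, and det(A) ≈ 2.0000 matches the eigenvalue product 2.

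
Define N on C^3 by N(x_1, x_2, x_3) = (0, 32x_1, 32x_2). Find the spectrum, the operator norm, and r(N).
sigma(N) = {0}; ||N|| = 32; r(N) = 0. (N is nilpotent with N^3 = 0.)

On C^3, N is a strictly lower-triangular matrix with 32 on the subdiagonal and zeros elsewhere, so its characteristic polynomial is lambda^3 and every eigenvalue is 0: sigma(N) = {0}. For the operator norm, N e_i = 32e_{i+1} for i = 1, ..., 2 and N e_3 = 0, so the singular values of N are 32 (with multiplicity 2) and 0; hence ||N|| = 32. The spectral radius r(N) = max|lambda| = 0. Note ||N|| > r(N) — characteristic of non-normal nilpotent operators. Indeed N^3 = 0.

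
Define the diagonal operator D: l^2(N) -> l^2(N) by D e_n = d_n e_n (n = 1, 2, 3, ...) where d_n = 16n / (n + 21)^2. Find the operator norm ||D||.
||D|| = 4/21 (attained at n = 21)

For D diagonal, ||D|| = sup_n |d_n|. Treat f(x) = 16x / (x + 21)^2 for real x > 0. By the quotient rule, f'(x) = 16(21 - x)/(x + 21)^3, which is positive for x < 21 and negative for x > 21. So f has a unique maximum at x = 21, and since 21 is a positive integer, the supremum over n ≥ 1 is attained at n = 21: d_21 = 16·21/(21 + 21)^2 = 16·21/1764 = 4/21. Hence ||D|| = 4/21.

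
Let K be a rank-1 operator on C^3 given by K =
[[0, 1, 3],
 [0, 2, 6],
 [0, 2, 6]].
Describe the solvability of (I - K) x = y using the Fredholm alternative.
(I - K) is invertible (det(I - K) = -7 ≠ 0), so for every y in C^3 the equation (I - K) x = y has a unique solution.

K has rank 1, so it is an outer product K = u v^T: every row of K is a multiple of one row vector. Reading off the entries, u = (1, 2, 2) and v = (0, 1, 3) (row i of K equals u_i·v^T). A rank-one matrix u v^T satisfies K u = u (v·u) and kills the (2)-dimensional subspace v^⊥, so its characteristic polynomial is lambda^2 (lambda - v·u) with v·u = tr K = 8. Hence the eigenvalues of I - K are 1 (multiplicity 2) and 1 - (8) = -7, so det(I - K) = -7. (Direct check: I - K =
[[1, -1, -3],
 [0, -1, -6],
 [0, -2, -5]]
has determinant -7.) The finite-dimensional Fredholm alternative says: either (I - K) is invertible, or ker(I - K) ≠ {0} and then range(I - K) = ker((I - K)^*)^⊥, with dim ker(I - K) = dim ker((I - K)^*). Since det(I - K) ≠ 0, 1 is not an eigenvalue of K and ker(I - K) = {0}, so we are in the first case: for every y there is a unique x = (I - K)^(-1) y. Explicitly, by the Sherman–Morrison formula, (I - u v^T)^(-1) = I + u v^T/(1 - v·u), i.e. (I - K)^(-1) = I + K/(-7).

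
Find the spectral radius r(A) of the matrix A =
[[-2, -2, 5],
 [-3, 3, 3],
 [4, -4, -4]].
r(A) = (3 + sqrt(105))/2 ≈ 6.6235

The eigenvalues of A are the roots of its characteristic polynomial. With M = A (coefficients from the trace, the sum of principal 2x2 minors, and det A):
  p(λ) = det(λ I - M) = λ^3 + 3λ^2 - 24λ.
The constant term is 0, so λ = 0 is a root. Dividing out λ leaves p(λ) = λ(λ^2 + 3λ - 24). For λ^2 + 3λ - 24 the discriminant is 105. It is nonnegative but not a perfect square, so the roots are real and irrational: λ = (-3 ± sqrt(105))/2 ≈ 3.6235, -6.6235.
Thus the eigenvalues (to 4 decimals) are 3.6235 (modulus 3.6235); -6.6235 (modulus 6.6235); 0 (modulus 0). The spectral radius is the largest modulus: r(A) = (3 + sqrt(105))/2 ≈ 6.6235. (Cross-check: r(A) ≤ ||A||_2 ≈ 9.3086; equality holds whenever A is normal, though it can also hold for some non-normal A.)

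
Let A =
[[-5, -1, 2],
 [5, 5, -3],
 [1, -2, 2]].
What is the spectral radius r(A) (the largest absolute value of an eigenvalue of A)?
r(A) ≈ 5.7503

The eigenvalues of A are the roots of its characteristic polynomial. With M = A (coefficients from the trace, the sum of principal 2x2 minors, and det A):
  p(λ) = det(λ I - M) = λ^3 - 2λ^2 - 28λ + 37.
No integer candidate from the rational root theorem (±divisors of 37) is a root, so the roots are irrational. The cubic discriminant is Δ = 92461 > 0, so there are three distinct real roots. p(-6) = -83 and p(-5) = 2 have opposite signs, so a root lies in (-6, -5); Newton's method refines it to λ ≈ -5.0296. p(1) = 8 and p(2) = -19 have opposite signs, so a root lies in (1, 2); Newton's method refines it to λ ≈ 1.2793. p(5) = -28 and p(6) = 13 have opposite signs, so a root lies in (5, 6); Newton's method refines it to λ ≈ 5.7503. Check (Vieta): the three roots sum to 2, matching tr M = 2.
Thus the eigenvalues (to 4 decimals) are -5.0296 (modulus 5.0296); 1.2793 (modulus 1.2793); 5.7503 (modulus 5.7503). The spectral radius is the largest modulus: r(A) ≈ 5.7503. (Cross-check: r(A) ≤ ||A||_2 ≈ 9.1954; equality holds whenever A is normal, though it can also hold for some non-normal A.)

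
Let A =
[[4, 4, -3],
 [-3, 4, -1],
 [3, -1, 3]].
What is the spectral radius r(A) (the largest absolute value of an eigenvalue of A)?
r(A) ≈ 6.2629

The eigenvalues of A are the roots of its characteristic polynomial. With M = A (coefficients from the trace, the sum of principal 2x2 minors, and det A):
  p(λ) = det(λ I - M) = λ^3 - 11λ^2 + 60λ - 95.
No integer candidate from the rational root theorem (±divisors of 95) is a root, so the roots are irrational. The cubic discriminant is Δ = -49255 < 0, so there is one real root and a complex-conjugate pair. p(2) = -11 and p(3) = 13 have opposite signs, so a root lies in (2, 3); Newton's method refines it to λ ≈ 2.422. Dividing out (λ - (2.422)) leaves approximately λ^2 - 8.578λ + 39.2243. For λ^2 - 8.578λ + 39.2243 the discriminant is -83.3145. It is negative, so the remaining roots are the complex-conjugate pair λ ≈ 4.289 ± 4.5638i. Their product equals the constant term, so |λ|^2 ≈ 39.2243 and |λ| ≈ 6.2629.
Thus the eigenvalues (to 4 decimals) are 2.422 (modulus 2.422); 4.289 ± 4.5638i (modulus 6.2629). The spectral radius is the largest modulus: r(A) ≈ 6.2629. (Cross-check: r(A) ≤ ||A||_2 ≈ 6.8046; equality holds whenever A is normal, though it can also hold for some non-normal A.)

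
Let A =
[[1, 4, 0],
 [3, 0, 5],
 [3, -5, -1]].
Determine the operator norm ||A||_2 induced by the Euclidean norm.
||A||_2 ≈ 6.7495 (= sqrt(largest eigenvalue of A^T A))

||A||_2 = sigma_max(A) = sqrt(lambda_max(A^T A)). Form the symmetric matrix M = A^T A =
[[19, -11, 12],
 [-11, 41, 5],
 [12, 5, 26]].
Its characteristic polynomial (trace, sum of principal 2x2 minors, determinant of M give the coefficients) is
  p(λ) = det(λ I - M) = λ^3 - 86λ^2 + 2049λ - 9409.
No integer candidate from the rational root theorem (±divisors of 9409) is a root, so the roots are irrational. The cubic discriminant is Δ = 156340465 > 0, so there are three distinct real roots. p(5) = -1189 and p(6) = 5 have opposite signs, so a root lies in (5, 6); Newton's method refines it to λ ≈ 5.9956. p(34) = 145 and p(35) = -169 have opposite signs, so a root lies in (34, 35); Newton's method refines it to λ ≈ 34.448. p(45) = -229 and p(46) = 205 have opposite signs, so a root lies in (45, 46); Newton's method refines it to λ ≈ 45.5564. Check (Vieta): the three roots sum to 86, matching tr M = 86.
So the eigenvalues of A^T A are ≈ 5.9956, 34.448, 45.5564 (all ≥ 0, as they must be for A^T A). The largest is λ_max ≈ 45.5564, hence ||A||_2 = sqrt(λ_max) ≈ 6.7495.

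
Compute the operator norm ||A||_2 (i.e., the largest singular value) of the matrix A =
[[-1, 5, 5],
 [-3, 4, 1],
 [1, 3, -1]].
||A||_2 ≈ 8.4562 (= sqrt(largest eigenvalue of A^T A))

||A||_2 = sigma_max(A) = sqrt(lambda_max(A^T A)). Form the symmetric matrix M = A^T A =
[[11, -14, -9],
 [-14, 50, 26],
 [-9, 26, 27]].
Its characteristic polynomial (trace, sum of principal 2x2 minors, determinant of M give the coefficients) is
  p(λ) = det(λ I - M) = λ^3 - 88λ^2 + 1244λ - 4624.
No integer candidate from the rational root theorem (±divisors of 4624) is a root, so the roots are irrational. The cubic discriminant is Δ = 213349888 > 0, so there are three distinct real roots. p(6) = -112 and p(7) = 115 have opposite signs, so a root lies in (6, 7); Newton's method refines it to λ ≈ 6.4198. p(10) = 16 and p(11) = -257 have opposite signs, so a root lies in (10, 11); Newton's method refines it to λ ≈ 10.0727. p(71) = -1997 and p(72) = 2000 have opposite signs, so a root lies in (71, 72); Newton's method refines it to λ ≈ 71.5075. Check (Vieta): the three roots sum to 88, matching tr M = 88.
So the eigenvalues of A^T A are ≈ 6.4198, 10.0727, 71.5075 (all ≥ 0, as they must be for A^T A). The largest is λ_max ≈ 71.5075, hence ||A||_2 = sqrt(λ_max) ≈ 8.4562.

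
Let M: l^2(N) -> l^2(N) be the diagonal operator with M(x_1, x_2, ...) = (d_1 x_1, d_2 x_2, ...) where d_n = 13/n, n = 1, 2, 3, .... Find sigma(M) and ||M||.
sigma(M) = {13/n : n ≥ 1} ∪ {0}; ||M|| = 13

A bounded diagonal operator on l^2 with diagonal entries d_n has spectrum equal to the closure of {d_n : n ≥ 1}: every d_n is an eigenvalue (with eigenvector e_n), so {d_n} ⊂ sigma(M); the spectrum is closed, so its closure is too; and for lambda not in the closure, (M - lambda I) has bounded inverse (the diagonal entries 1/(d_n - lambda) are bounded). For our sequence d_n = 13/n, n = 1, 2, 3, ...:
  - {d_n} = {13/n : n ≥ 1}; the only limit point is 0
  - closure = {13/n : n ≥ 1} ∪ {0}
For the norm: a diagonal operator has ||M|| = sup_n |d_n|. Here d_n = 13/n is positive and decreasing, so sup_n |d_n| = d_1 = 13. So ||M|| = 13.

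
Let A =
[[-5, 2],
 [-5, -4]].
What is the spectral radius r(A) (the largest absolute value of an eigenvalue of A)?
r(A) = sqrt(30) ≈ 5.4772

The eigenvalues of A are the roots of its characteristic polynomial. With M = A (coefficients from the trace and determinant):
  p(λ) = det(λ I - M) = λ^2 + 9λ + 30.
For λ^2 + 9λ + 30 the discriminant is -39. It is negative, so the roots are the complex-conjugate pair λ = -9/2 ± (sqrt(39)/2) i ≈ -4.5 ± 3.1225i. For a conjugate pair the product of the roots equals the constant term, so |λ|^2 = 30 and |λ| = sqrt(30) ≈ 5.4772.
Thus the eigenvalues (to 4 decimals) are -4.5 ± 3.1225i (modulus 5.4772). The spectral radius is the largest modulus: r(A) = sqrt(30) ≈ 5.4772. (Cross-check: r(A) ≤ ||A||_2 ≈ 7.282; equality holds whenever A is normal, though it can also hold for some non-normal A.)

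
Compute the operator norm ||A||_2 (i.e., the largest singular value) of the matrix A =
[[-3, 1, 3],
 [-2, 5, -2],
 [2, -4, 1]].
||A||_2 ≈ 7.4538 (= sqrt(largest eigenvalue of A^T A))

||A||_2 = sigma_max(A) = sqrt(lambda_max(A^T A)). Form the symmetric matrix M = A^T A =
[[17, -21, -3],
 [-21, 42, -11],
 [-3, -11, 14]].
Its characteristic polynomial (trace, sum of principal 2x2 minors, determinant of M give the coefficients) is
  p(λ) = det(λ I - M) = λ^3 - 73λ^2 + 969λ - 1.
No integer candidate from the rational root theorem (±divisors of 1) is a root, so the roots are irrational. The cubic discriminant is Δ = 1364027504 > 0, so there are three distinct real roots. p(0) = -1 and p(1) = 896 have opposite signs, so a root lies in (0, 1); Newton's method refines it to λ ≈ 0.001. p(17) = 288 and p(18) = -379 have opposite signs, so a root lies in (17, 18); Newton's method refines it to λ ≈ 17.4394. p(55) = -1156 and p(56) = 951 have opposite signs, so a root lies in (55, 56); Newton's method refines it to λ ≈ 55.5596. Check (Vieta): the three roots sum to 73, matching tr M = 73.
So the eigenvalues of A^T A are ≈ 0.001, 17.4394, 55.5596 (all ≥ 0, as they must be for A^T A). The largest is λ_max ≈ 55.5596, hence ||A||_2 = sqrt(λ_max) ≈ 7.4538.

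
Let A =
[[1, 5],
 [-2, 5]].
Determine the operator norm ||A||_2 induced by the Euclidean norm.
||A||_2 = sqrt((55 + sqrt(2125))/2) ≈ 7.1098 (= sqrt(largest eigenvalue of A^T A))

||A||_2 = sigma_max(A) = sqrt(lambda_max(A^T A)). Form the symmetric matrix M = A^T A =
[[5, -5],
 [-5, 50]].
Its characteristic polynomial (trace, determinant of M give the coefficients) is
  p(λ) = det(λ I - M) = λ^2 - 55λ + 225.
For λ^2 - 55λ + 225 the discriminant is 2125. It is nonnegative but not a perfect square, so the roots are real and irrational: λ = (55 ± sqrt(2125))/2 ≈ 50.5489, 4.4511.
So the eigenvalues of A^T A are ≈ 4.4511, 50.5489 (all ≥ 0, as they must be for A^T A). The largest is λ_max = (55 + sqrt(2125))/2 ≈ 50.5489, hence ||A||_2 = sqrt(λ_max) = sqrt((55 + sqrt(2125))/2) ≈ 7.1098.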